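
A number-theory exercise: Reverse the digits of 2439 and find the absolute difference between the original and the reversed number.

6903

Reverse of 2439 is 9342.
|2439 − 9342| = 6903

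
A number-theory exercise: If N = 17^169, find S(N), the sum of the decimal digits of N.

962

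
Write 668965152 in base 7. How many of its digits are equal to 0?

668965152 in base 7 is 22402052502.
The digit 0 appears 3 times.

3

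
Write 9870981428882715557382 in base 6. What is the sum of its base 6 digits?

62

9870981428882715557382 in base 6 is 13351110311404310341204523330.
Digit sum: 1+3+3+5+1+1+1+0+3+1+1+4+0+4+3+1+0+3+4+1+2+0+4+5+2+3+3+3+0 = 62.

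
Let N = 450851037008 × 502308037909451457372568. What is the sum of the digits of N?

209

450851037008 × 502308037909451457372568 = 226466099788929965960859189811996544
Sum of its 36 digits: 209.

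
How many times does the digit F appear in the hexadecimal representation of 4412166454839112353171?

3

4412166454839112353171 in base 16 is EF2F1C1E0433DFC593.
The digit F appears 3 times.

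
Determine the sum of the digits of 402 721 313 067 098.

53

4+0+2+7+2+1+3+1+3+0+6+7+0+9+8 = 53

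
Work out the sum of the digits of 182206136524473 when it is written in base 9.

65

182206136524473 in base 9 is 786121787224370.
Digit sum: 7+8+6+1+2+1+7+8+7+2+2+4+3+7+0 = 65.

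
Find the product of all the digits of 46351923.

19440

4×6×3×5×1×9×2×3 = 19440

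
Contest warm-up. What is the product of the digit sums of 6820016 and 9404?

S(6820016) = 6+8+2+0+0+1+6 = 23.
S(9404) = 9+4+0+4 = 17.
23 · 17 = 391.

391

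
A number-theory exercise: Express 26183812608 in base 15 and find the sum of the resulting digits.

58

26183812608 in base 15 is A33AB1A73.
Digit sum: 10+3+3+10+11+1+10+7+3 = 58.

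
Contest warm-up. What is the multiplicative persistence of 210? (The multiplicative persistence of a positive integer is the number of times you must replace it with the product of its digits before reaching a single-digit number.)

1

210 → 0 (1 step)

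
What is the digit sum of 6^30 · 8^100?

468

6^30 · 8^100 = 450335527900415873328540168843701123354405378523711413116791608021334441198050243947255948791375240612343789387776
Sum of its 114 digits: 468.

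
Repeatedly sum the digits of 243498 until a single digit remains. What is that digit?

3

2+4+3+4+9+8 = 30
3+0 = 3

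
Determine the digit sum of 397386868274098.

3+9+7+3+8+6+8+6+8+2+7+4+0+9+8 = 88

88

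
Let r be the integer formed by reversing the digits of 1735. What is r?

5371

Reversing 1735 gives 5371.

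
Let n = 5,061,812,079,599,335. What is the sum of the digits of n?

73

5+0+6+1+8+1+2+0+7+9+5+9+9+3+3+5 = 73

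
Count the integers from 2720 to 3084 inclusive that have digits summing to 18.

The integers in [2720, 3084] that have digits summing to 18: 2727, 2736, 2745, 2754, 2763, 2772, …, 3069, 3078.
27 qualify.

27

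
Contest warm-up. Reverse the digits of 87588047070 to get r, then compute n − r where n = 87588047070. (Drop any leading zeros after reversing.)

Reverse of 87588047070 is 7074088578.
87588047070 − 7074088578 = 80513958492

80513958492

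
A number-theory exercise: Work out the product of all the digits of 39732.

3×9×7×3×2 = 1134

1134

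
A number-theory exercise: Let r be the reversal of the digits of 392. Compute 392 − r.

99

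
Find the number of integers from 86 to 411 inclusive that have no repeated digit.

237

The integers in [86, 411] that have no repeated digit: 86, 87, 89, 90, 91, 92, …, 409, 410.
237 qualify.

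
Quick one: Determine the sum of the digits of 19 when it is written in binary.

19 in base 2 is 10011.
Digit sum: 1+0+0+1+1 = 3.

3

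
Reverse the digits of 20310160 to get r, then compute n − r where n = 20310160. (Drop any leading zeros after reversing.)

Reverse of 20310160 is 6101302.
20310160 − 6101302 = 14208858

14208858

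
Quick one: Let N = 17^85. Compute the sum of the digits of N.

458

17^85 = 387398841060856728666481830078934303451511026537231722901062889198807651406663242475428593734254127224657
Sum of its 105 digits: 458.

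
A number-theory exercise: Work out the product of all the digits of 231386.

2×3×1×3×8×6 = 864

864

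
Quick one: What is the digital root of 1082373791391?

1+0+8+2+3+7+3+7+9+1+3+9+1 = 54
5+4 = 9

9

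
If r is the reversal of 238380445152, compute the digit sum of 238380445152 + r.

72

Reversal of 238380445152 is 251544083832; 238380445152 + 251544083832 = 489924528984.
Digit sum of 489924528984: 4+8+9+9+2+4+5+2+8+9+8+4 = 72.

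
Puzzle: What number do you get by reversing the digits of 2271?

Reversing 2271 gives 1722.

1722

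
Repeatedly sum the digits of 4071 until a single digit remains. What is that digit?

3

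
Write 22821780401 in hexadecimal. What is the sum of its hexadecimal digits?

56

22821780401 in base 16 is 55048BBB1.
Digit sum: 5+5+0+4+8+11+11+11+1 = 56.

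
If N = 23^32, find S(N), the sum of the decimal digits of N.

23^32 = 37608910510519071039902074217516707306379521
Sum of its 44 digits: 169.

169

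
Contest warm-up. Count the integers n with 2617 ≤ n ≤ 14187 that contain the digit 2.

The integers in [2617, 14187] that contain the digit 2: 2617, 2618, 2619, 2620, 2621, 2622, …, 14172, 14182.
4130 qualify.

4130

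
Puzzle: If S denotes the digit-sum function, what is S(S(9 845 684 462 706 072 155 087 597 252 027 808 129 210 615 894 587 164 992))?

15

First digit sum: 258.
2+5+8 = 15.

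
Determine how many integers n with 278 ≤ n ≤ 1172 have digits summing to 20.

The integers in [278, 1172] that have digits summing to 20: 299, 389, 398, 479, 488, 497, …, 983, 992.
36 qualify.

36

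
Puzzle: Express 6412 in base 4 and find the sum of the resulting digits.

6412 in base 4 is 1210030.
Digit sum: 1+2+1+0+0+3+0 = 7.

7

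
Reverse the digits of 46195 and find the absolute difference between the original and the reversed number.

12969

Reverse of 46195 is 59164.
|46195 − 59164| = 12969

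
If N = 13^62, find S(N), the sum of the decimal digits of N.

304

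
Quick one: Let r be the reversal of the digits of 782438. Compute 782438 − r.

-51849

Reverse of 782438 is 834287.
782438 − 834287 = -51849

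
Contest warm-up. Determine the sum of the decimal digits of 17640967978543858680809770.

142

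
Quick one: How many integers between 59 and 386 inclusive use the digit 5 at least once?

The integers in [59, 386] that use the digit 5 at least once: 59, 65, 75, 85, 95, 105, …, 375, 385.
61 qualify.

61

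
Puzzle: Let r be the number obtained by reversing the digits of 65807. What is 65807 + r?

Reverse of 65807 is 70856.
65807 + 70856 = 136663

136663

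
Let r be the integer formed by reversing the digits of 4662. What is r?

2664

Reversing 4662 gives 2664.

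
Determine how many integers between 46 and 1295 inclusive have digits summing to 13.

The integers in [46, 1295] that have digits summing to 13: 49, 58, 67, 76, 85, 94, …, 1282, 1291.
99 qualify.

99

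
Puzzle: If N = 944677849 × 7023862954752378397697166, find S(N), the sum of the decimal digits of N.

944677849 × 7023862954752378397697166 = 6635287747766261152370625330275934
Sum of its 34 digits: 150.

150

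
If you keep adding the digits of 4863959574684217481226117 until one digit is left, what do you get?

3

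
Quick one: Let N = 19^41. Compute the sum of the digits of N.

19^41 = 26847115986241183138017674520015691090350184323352819
Sum of its 53 digits: 208.

208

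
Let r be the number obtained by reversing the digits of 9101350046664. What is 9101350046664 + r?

Reverse of 9101350046664 is 4666400531019.
9101350046664 + 4666400531019 = 13767750577683

13767750577683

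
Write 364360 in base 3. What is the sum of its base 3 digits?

364360 in base 3 is 200111210211.
Digit sum: 2+0+0+1+1+1+2+1+0+2+1+1 = 12.

12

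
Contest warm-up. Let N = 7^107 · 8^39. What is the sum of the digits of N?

7^107 · 8^39 = 442588142261992197223877532109728733505606759897448547051165293362755415383101732211785238617453078548934766326683932710404096
Sum of its 126 digits: 563.

563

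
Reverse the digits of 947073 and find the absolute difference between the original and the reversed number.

Reverse of 947073 is 370749.
|947073 − 370749| = 576324

576324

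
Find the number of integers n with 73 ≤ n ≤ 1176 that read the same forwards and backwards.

95

The integers in [73, 1176] that read the same forwards and backwards: 77, 88, 99, 101, 111, 121, …, 1001, 1111.
95 qualify.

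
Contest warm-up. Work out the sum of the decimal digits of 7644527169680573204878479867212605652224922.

200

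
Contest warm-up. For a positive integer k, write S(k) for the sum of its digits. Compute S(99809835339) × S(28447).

1650

S(99809835339) = 9+9+8+0+9+8+3+5+3+3+9 = 66.
S(28447) = 2+8+4+4+7 = 25.
66 · 25 = 1650.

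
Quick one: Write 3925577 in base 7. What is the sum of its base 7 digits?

3925577 in base 7 is 45236555.
Digit sum: 4+5+2+3+6+5+5+5 = 35.

35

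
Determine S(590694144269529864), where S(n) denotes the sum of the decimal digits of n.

93

5+9+0+6+9+4+1+4+4+2+6+9+5+2+9+8+6+4 = 93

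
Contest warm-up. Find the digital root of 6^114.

The digital root of n equals n mod 9 (or 9 when 9 | n), so we need 6^114 mod 9.
6^114 ≡ 0 (mod 9), so the digital root is 9.

9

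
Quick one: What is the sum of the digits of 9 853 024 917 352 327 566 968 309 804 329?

9+8+5+3+0+2+4+9+1+7+3+5+2+3+2+7+5+6+6+9+6+8+3+0+9+8+0+4+3+2+9 = 148

148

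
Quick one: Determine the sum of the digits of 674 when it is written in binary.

4

674 in base 2 is 1010100010.
Digit sum: 1+0+1+0+1+0+0+0+1+0 = 4.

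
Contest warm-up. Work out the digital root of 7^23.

The digital root of n equals n mod 9 (or 9 when 9 | n), so we need 7^23 mod 9.
7^23 ≡ 4 (mod 9), so the digital root is 4.

4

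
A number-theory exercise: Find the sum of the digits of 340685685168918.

78

3+4+0+6+8+5+6+8+5+1+6+8+9+1+8 = 78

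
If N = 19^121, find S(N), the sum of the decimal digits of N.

685

19^121 = 53602582669602114953473320188293375192182637030324921512152492159989524182395964857880875848533356483422386593181764175455511190931131712857318178760138419
Sum of its 155 digits: 685.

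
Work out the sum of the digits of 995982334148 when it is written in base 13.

995982334148 in base 13 is 72BC7B00279.
Digit sum: 7+2+11+12+7+11+0+0+2+7+9 = 68.

68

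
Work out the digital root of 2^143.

The digital root of n equals n mod 9 (or 9 when 9 | n), so we need 2^143 mod 9.
2^143 ≡ 5 (mod 9), so the digital root is 5.

5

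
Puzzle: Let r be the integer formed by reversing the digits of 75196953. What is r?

35969157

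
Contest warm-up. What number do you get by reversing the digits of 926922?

229629

Reversing 926922 gives 229629.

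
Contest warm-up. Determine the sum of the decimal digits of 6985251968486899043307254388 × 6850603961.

6985251968486899043307254388 × 6850603961 = 47853194803899397762687787450467430868
Sum of its 38 digits: 210.

210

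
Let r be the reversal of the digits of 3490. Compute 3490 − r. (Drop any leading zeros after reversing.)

Reverse of 3490 is 943.
3490 − 943 = 2547

2547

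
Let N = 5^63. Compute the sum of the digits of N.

5^63 = 108420217248550443400745280086994171142578125
Sum of its 45 digits: 170.

170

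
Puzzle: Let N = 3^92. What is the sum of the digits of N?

171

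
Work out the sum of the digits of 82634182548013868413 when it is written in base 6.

68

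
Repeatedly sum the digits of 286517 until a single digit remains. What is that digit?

2

2+8+6+5+1+7 = 29
2+9 = 11
1+1 = 2
(Equivalently, 286517 mod 9 = 2.)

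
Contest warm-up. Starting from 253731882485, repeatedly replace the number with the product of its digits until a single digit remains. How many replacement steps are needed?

2

253731882485 → 12902400 → 0 (2 steps)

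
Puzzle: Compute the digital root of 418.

4

4+1+8 = 13
1+3 = 4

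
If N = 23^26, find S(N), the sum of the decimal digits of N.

178

23^26 = 254052654154149545721997685422868689
Sum of its 36 digits: 178.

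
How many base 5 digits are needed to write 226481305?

12

226481305 in base 5 is 430434400210, which has 12 digits.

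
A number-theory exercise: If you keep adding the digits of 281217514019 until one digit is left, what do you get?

2+8+1+2+1+7+5+1+4+0+1+9 = 41
4+1 = 5
(Equivalently, 281217514019 mod 9 = 5.)

5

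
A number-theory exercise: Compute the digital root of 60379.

6+0+3+7+9 = 25
2+5 = 7

7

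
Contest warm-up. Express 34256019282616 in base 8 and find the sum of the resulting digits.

61

34256019282616 in base 8 is 762373167055270.
Digit sum: 7+6+2+3+7+3+1+6+7+0+5+5+2+7+0 = 61.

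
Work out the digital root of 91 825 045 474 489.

9+1+8+2+5+0+4+5+4+7+4+4+8+9 = 70
7+0 = 7

7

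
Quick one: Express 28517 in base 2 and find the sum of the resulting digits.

10

28517 in base 2 is 110111101100101.
Digit sum: 1+1+0+1+1+1+1+0+1+1+0+0+1+0+1 = 10.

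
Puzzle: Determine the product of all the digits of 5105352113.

0

5×1×0×5×3×5×2×1×1×3 = 0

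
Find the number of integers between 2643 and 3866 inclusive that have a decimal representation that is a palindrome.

12

The integers in [2643, 3866] that have a decimal representation that is a palindrome: 2662, 2772, 2882, 2992, 3003, 3113, …, 3663, 3773.
12 qualify.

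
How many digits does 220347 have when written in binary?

18

220347 in base 2 is 110101110010111011, which has 18 digits.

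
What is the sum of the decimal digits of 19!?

45

19! = 121645100408832000
Sum of its 18 digits: 45.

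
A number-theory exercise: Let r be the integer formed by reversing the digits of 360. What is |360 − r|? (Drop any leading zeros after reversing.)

Reverse of 360 is 63.
|360 − 63| = 297

297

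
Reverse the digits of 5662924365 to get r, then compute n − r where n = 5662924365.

Reverse of 5662924365 is 5634292665.
5662924365 − 5634292665 = 28631700

28631700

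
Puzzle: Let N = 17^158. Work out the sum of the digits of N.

847

17^158 = 257590343219444812334126125943869207082523159110732011996017454567504773416028744310294903357081950599846073333759720843950791588723965809522065732880579232013754128947519277816901623083739331809
Sum of its 195 digits: 847.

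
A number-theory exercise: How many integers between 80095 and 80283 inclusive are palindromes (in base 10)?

The integers in [80095, 80283] that are palindromes (in base 10): 80108, 80208.
2 qualify.

2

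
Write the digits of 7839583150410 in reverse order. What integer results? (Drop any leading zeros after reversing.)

Reversing 7839583150410 gives 140513859387.

140513859387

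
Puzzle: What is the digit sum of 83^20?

83^20 = 240747534123068430155382383568465195601
Sum of its 39 digits: 157.

157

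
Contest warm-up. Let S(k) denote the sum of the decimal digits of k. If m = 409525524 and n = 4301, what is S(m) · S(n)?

S(409525524) = 4+0+9+5+2+5+5+2+4 = 36.
S(4301) = 4+3+0+1 = 8.
36 · 8 = 288.

288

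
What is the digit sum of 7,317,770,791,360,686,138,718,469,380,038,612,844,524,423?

192

7+3+1+7+7+7+0+7+9+1+3+6+0+6+8+6+1+3+8+7+1+8+4+6+9+3+8+0+0+3+8+6+1+2+8+4+4+5+2+4+4+2+3 = 192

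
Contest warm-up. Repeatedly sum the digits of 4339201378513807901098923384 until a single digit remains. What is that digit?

3

4+3+3+9+2+0+1+3+7+8+5+1+3+8+0+7+9+0+1+0+9+8+9+2+3+3+8+4 = 120
1+2+0 = 3
(Equivalently, 4339201378513807901098923384 mod 9 = 3.)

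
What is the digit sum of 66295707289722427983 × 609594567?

66295707289722427983 × 609594567 = 40413502979237087036485568361
Sum of its 29 digits: 126.

126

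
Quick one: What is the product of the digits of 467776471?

1382976

4×6×7×7×7×6×4×7×1 = 1382976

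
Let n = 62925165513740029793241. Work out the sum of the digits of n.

6+2+9+2+5+1+6+5+5+1+3+7+4+0+0+2+9+7+9+3+2+4+1 = 93

93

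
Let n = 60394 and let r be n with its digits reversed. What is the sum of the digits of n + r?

17

Reversal of 60394 is 49306; 60394 + 49306 = 109700.
Digit sum of 109700: 1+0+9+7+0+0 = 17.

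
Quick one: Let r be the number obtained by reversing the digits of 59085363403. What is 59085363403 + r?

89521721498

Reverse of 59085363403 is 30436358095.
59085363403 + 30436358095 = 89521721498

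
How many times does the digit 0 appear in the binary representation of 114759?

114759 in base 2 is 11100000001000111.
The digit 0 appears 10 times.

10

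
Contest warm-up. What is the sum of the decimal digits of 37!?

37! = 13763753091226345046315979581580902400000000
Sum of its 44 digits: 153.

153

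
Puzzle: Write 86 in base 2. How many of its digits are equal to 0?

3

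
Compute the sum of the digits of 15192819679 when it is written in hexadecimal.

15192819679 in base 16 is 3899007DF.
Digit sum: 3+8+9+9+0+0+7+13+15 = 64.

64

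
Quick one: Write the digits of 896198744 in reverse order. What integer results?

Reversing 896198744 gives 447891698.

447891698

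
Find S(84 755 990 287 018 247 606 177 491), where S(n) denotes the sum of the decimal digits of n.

8+4+7+5+5+9+9+0+2+8+7+0+1+8+2+4+7+6+0+6+1+7+7+4+9+1 = 127

127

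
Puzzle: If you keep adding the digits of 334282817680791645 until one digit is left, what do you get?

3+3+4+2+8+2+8+1+7+6+8+0+7+9+1+6+4+5 = 84
8+4 = 12
1+2 = 3

3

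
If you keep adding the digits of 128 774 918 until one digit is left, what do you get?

2

1+2+8+7+7+4+9+1+8 = 47
4+7 = 11
1+1 = 2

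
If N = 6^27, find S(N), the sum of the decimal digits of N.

6^27 = 1023490369077469249536
Sum of its 22 digits: 99.

99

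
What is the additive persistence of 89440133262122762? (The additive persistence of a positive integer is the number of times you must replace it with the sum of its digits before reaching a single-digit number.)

89440133262122762 → 62 → 8 (2 steps)

2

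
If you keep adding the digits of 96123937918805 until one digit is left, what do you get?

9+6+1+2+3+9+3+7+9+1+8+8+0+5 = 71
7+1 = 8
(Equivalently, 96123937918805 mod 9 = 8.)

8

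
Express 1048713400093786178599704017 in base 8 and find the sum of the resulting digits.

112

1048713400093786178599704017 in base 8 is 661571546526664472100411552721.
Digit sum: 6+6+1+5+7+1+5+4+6+5+2+6+6+6+4+4+7+2+1+0+0+4+1+1+5+5+2+7+2+1 = 112.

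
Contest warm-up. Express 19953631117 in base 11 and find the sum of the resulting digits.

47

19953631117 in base 11 is 850A339432.
Digit sum: 8+5+0+10+3+3+9+4+3+2 = 47.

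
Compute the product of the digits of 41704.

0

4×1×7×0×4 = 0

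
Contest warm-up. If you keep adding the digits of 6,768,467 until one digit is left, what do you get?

8

6+7+6+8+4+6+7 = 44
4+4 = 8
(Equivalently, 6,768,467 mod 9 = 8.)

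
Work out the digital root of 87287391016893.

9

8+7+2+8+7+3+9+1+0+1+6+8+9+3 = 72
7+2 = 9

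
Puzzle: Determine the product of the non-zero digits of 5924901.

3240

5×9×2×4×9×1 = 3240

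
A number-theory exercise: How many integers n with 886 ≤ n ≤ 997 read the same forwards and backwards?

The integers in [886, 997] that read the same forwards and backwards: 888, 898, 909, 919, 929, 939, …, 979, 989.
11 qualify.

11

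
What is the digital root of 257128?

7

2+5+7+1+2+8 = 25
2+5 = 7
(Equivalently, 257128 mod 9 = 7.)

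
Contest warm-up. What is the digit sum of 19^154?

19^154 = 84733383131609122733841870741746766627890486033914182248173919864508238228749955150740060249829941414486696475809945738982321016474401123955386150909532258216749655932761635971887615532789713637321
Sum of its 197 digits: 910.

910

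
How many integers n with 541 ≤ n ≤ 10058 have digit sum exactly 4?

The integers in [541, 10058] that have digit sum exactly 4: 1003, 1012, 1021, 1030, 1102, 1111, …, 10021, 10030.
24 qualify.

24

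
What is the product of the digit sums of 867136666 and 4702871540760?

S(867136666) = 8+6+7+1+3+6+6+6+6 = 49.
S(4702871540760) = 4+7+0+2+8+7+1+5+4+0+7+6+0 = 51.
49 · 51 = 2499.

2499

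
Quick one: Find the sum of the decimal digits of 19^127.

730

19^127 = 2521780725566763417449426358253347722379776471994859648795066200012300115931622857584045597345874313649668072398824688768543100282714301758411561017086199603802139
Sum of its 163 digits: 730.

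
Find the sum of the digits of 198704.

29

1+9+8+7+0+4 = 29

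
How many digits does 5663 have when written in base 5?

5663 in base 5 is 140123, which has 6 digits.

6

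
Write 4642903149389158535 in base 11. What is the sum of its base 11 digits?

4642903149389158535 in base 11 is 920524032A98838AA2.
Digit sum: 9+2+0+5+2+4+0+3+2+10+9+8+8+3+8+10+10+2 = 95.

95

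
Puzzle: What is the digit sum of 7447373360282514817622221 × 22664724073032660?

231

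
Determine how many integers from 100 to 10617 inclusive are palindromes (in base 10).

187

The integers in [100, 10617] that are palindromes (in base 10): 101, 111, 121, 131, 141, 151, …, 10501, 10601.
187 qualify.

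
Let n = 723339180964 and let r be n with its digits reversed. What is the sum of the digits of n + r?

Reversal of 723339180964 is 469081933327; 723339180964 + 469081933327 = 1192421114291.
Digit sum of 1192421114291: 1+1+9+2+4+2+1+1+1+4+2+9+1 = 38.

38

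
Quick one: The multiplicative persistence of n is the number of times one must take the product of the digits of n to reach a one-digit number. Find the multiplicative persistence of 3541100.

1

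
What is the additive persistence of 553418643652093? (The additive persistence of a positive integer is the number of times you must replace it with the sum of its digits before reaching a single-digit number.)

553418643652093 → 64 → 10 → 1 (3 steps)

3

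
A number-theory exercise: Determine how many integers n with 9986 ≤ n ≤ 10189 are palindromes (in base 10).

The integers in [9986, 10189] that are palindromes (in base 10): 9999, 10001, 10101.
3 qualify.

3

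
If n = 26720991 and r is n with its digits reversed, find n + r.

Reverse of 26720991 is 19902762.
26720991 + 19902762 = 46623753

46623753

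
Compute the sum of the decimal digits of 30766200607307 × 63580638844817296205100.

156

30766200607307 × 63580638844817296205100 = 1956134689440384933434805326430665700
Sum of its 37 digits: 156.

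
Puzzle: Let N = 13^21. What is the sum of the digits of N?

91

13^21 = 247064529073450392704413
Sum of its 24 digits: 91.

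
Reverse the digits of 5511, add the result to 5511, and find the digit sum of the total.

Reversal of 5511 is 1155; 5511 + 1155 = 6666.
Digit sum of 6666: 6+6+6+6 = 24.

24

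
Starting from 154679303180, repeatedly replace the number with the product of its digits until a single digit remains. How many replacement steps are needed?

1

154679303180 → 0 (1 step)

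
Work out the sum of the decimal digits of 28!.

90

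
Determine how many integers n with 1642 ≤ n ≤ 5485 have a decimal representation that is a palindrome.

39

The integers in [1642, 5485] that have a decimal representation that is a palindrome: 1661, 1771, 1881, 1991, 2002, 2112, …, 5335, 5445.
39 qualify.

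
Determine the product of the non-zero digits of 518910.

360

5×1×8×9×1 = 360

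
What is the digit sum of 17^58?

307

17^58 = 232293704498620356223997771606208711490535455321318916906995032002459809
Sum of its 72 digits: 307.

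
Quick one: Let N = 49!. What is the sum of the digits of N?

49! = 608281864034267560872252163321295376887552831379210240000000000
Sum of its 63 digits: 225.

225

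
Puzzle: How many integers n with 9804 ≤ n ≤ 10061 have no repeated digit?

53

The integers in [9804, 10061] that have no repeated digit: 9804, 9805, 9806, 9807, 9810, 9812, …, 9875, 9876.
53 qualify.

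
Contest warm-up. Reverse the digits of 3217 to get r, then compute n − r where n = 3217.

-3906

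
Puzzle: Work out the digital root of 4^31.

The digital root of n equals n mod 9 (or 9 when 9 | n), so we need 4^31 mod 9.
4^31 ≡ 4 (mod 9), so the digital root is 4.

4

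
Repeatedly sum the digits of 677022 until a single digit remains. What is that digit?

6

6+7+7+0+2+2 = 24
2+4 = 6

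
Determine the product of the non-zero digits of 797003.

7×9×7×3 = 1323

1323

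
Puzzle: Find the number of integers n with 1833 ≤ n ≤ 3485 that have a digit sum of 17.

The integers in [1833, 3485] that have a digit sum of 17: 1835, 1844, 1853, 1862, 1871, 1880, …, 3473, 3482.
121 qualify.

121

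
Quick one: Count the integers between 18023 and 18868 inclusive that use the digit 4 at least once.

The integers in [18023, 18868] that use the digit 4 at least once: 18024, 18034, 18040, 18041, 18042, 18043, …, 18854, 18864.
247 qualify.

247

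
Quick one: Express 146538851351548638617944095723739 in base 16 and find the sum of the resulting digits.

146538851351548638617944095723739 in base 16 is 7399490D2E3F8B99807CB7410DB.
Digit sum: 7+3+9+9+4+9+0+13+2+14+3+15+8+11+9+9+8+0+7+12+11+7+4+1+0+13+11 = 199.

199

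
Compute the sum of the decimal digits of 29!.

29! = 8841761993739701954543616000000
Sum of its 31 digits: 126.

126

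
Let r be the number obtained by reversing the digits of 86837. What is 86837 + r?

Reverse of 86837 is 73868.
86837 + 73868 = 160705

160705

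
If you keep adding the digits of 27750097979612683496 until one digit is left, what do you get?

8

2+7+7+5+0+0+9+7+9+7+9+6+1+2+6+8+3+4+9+6 = 107
1+0+7 = 8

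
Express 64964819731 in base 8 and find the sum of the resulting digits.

42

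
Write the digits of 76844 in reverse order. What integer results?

44867

Reversing 76844 gives 44867.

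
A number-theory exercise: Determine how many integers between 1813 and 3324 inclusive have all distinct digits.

777

The integers in [1813, 3324] that have all distinct digits: 1820, 1823, 1824, 1825, 1826, 1827, …, 3297, 3298.
777 qualify.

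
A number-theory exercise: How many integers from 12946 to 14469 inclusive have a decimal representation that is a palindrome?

The integers in [12946, 14469] that have a decimal representation that is a palindrome: 13031, 13131, 13231, 13331, 13431, 13531, …, 14341, 14441.
15 qualify.

15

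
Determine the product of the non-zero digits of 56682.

5×6×6×8×2 = 2880

2880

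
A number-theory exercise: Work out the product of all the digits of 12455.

200

1×2×4×5×5 = 200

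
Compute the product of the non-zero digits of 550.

25

5×5 = 25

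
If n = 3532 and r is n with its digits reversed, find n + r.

5885

Reverse of 3532 is 2353.
3532 + 2353 = 5885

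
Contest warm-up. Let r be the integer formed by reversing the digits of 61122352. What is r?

25322116

Reversing 61122352 gives 25322116.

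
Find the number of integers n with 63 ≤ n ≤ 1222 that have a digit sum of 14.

87

The integers in [63, 1222] that have a digit sum of 14: 68, 77, 86, 95, 149, 158, …, 1184, 1193.
87 qualify.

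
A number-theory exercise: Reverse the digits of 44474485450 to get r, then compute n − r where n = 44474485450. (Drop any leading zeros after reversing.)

39016038006

Reverse of 44474485450 is 5458447444.
44474485450 − 5458447444 = 39016038006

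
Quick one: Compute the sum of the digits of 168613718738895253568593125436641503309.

179

1+6+8+6+1+3+7+1+8+7+3+8+8+9+5+2+5+3+5+6+8+5+9+3+1+2+5+4+3+6+6+4+1+5+0+3+3+0+9 = 179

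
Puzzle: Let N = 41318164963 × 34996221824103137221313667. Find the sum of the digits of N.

150

41318164963 × 34996221824103137221313667 = 1445979666410034193236063532672449321
Sum of its 37 digits: 150.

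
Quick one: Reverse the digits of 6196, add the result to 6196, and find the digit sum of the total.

8

Reversal of 6196 is 6916; 6196 + 6916 = 13112.
Digit sum of 13112: 1+3+1+1+2 = 8.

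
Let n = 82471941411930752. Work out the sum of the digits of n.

68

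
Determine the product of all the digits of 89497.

18144

8×9×4×9×7 = 18144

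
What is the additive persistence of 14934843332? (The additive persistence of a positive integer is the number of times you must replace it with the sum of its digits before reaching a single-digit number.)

2

14934843332 → 44 → 8 (2 steps)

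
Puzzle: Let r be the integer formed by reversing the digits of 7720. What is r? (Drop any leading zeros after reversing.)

Reversing 7720 gives 277.

277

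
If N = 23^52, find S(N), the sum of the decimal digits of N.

23^52 = 64542751082767918430897798773372060387158551764172664212787858136578721
Sum of its 71 digits: 346.

346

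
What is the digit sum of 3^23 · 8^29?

153

3^23 · 8^29 = 14567951311943370063315833900714950656
Sum of its 38 digits: 153.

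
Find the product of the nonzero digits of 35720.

210

3×5×7×2 = 210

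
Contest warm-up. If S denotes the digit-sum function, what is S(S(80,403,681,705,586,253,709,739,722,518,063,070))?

First digit sum: 147.
1+4+7 = 12.

12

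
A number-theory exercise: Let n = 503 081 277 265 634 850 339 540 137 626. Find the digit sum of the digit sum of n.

First digit sum: 121.
1+2+1 = 4.

4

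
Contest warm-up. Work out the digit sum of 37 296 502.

3+7+2+9+6+5+0+2 = 34

34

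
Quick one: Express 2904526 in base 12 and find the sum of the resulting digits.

2904526 in base 12 is B80A3A.
Digit sum: 11+8+0+10+3+10 = 42.

42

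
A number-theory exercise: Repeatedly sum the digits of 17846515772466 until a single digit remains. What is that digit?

6

1+7+8+4+6+5+1+5+7+7+2+4+6+6 = 69
6+9 = 15
1+5 = 6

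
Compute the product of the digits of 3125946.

6480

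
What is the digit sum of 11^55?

11^55 = 1890591424712781041871514584574319778449301246603238034051
Sum of its 58 digits: 236.

236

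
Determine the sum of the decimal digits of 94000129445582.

53

9+4+0+0+0+1+2+9+4+4+5+5+8+2 = 53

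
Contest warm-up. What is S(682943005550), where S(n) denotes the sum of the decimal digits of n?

47

6+8+2+9+4+3+0+0+5+5+5+0 = 47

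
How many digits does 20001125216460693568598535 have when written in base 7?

30

20001125216460693568598535 in base 7 is 613242142646444611643035512654, which has 30 digits.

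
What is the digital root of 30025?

3+0+0+2+5 = 10
1+0 = 1
(Equivalently, 30025 mod 9 = 1.)

1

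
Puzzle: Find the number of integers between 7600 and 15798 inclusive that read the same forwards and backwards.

82

The integers in [7600, 15798] that read the same forwards and backwards: 7667, 7777, 7887, 7997, 8008, 8118, …, 15651, 15751.
82 qualify.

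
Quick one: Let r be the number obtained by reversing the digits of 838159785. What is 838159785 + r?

1426111623

Reverse of 838159785 is 587951838.
838159785 + 587951838 = 1426111623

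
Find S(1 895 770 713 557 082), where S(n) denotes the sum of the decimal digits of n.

1+8+9+5+7+7+0+7+1+3+5+5+7+0+8+2 = 75

75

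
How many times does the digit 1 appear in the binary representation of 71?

4

71 in base 2 is 1000111.
The digit 1 appears 4 times.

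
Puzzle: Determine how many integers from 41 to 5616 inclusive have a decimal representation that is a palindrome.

142

The integers in [41, 5616] that have a decimal representation that is a palindrome: 44, 55, 66, 77, 88, 99, …, 5445, 5555.
142 qualify.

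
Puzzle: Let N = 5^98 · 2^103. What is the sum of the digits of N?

5^98 · 2^103 = 3200000000000000000000000000000000000000000000000000000000000000000000000000000000000000000000000000
Sum of its 100 digits: 5.

5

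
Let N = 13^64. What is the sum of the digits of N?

301

13^64 = 196053476430761073330659760423566015424403280004115787589590963842248961
Sum of its 72 digits: 301.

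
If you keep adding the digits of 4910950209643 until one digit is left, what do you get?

7

4+9+1+0+9+5+0+2+0+9+6+4+3 = 52
5+2 = 7
(Equivalently, 4910950209643 mod 9 = 7.)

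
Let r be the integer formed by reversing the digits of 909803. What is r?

308909

Reversing 909803 gives 308909.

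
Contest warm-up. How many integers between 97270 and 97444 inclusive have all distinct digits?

The integers in [97270, 97444] that have all distinct digits: 97280, 97281, 97283, 97284, 97285, 97286, …, 97436, 97438.
72 qualify.

72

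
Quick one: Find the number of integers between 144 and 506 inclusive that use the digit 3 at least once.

The integers in [144, 506] that use the digit 3 at least once: 153, 163, 173, 183, 193, 203, …, 493, 503.
144 qualify.

144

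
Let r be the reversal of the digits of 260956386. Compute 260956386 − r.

-422702676

Reverse of 260956386 is 683659062.
260956386 − 683659062 = -422702676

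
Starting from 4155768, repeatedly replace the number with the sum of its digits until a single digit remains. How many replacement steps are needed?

2

4155768 → 36 → 9 (2 steps)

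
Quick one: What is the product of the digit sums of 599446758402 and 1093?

819

S(599446758402) = 5+9+9+4+4+6+7+5+8+4+0+2 = 63.
S(1093) = 1+0+9+3 = 13.
63 · 13 = 819.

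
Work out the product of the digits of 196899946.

7558272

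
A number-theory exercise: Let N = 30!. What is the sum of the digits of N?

117

30! = 265252859812191058636308480000000
Sum of its 33 digits: 117.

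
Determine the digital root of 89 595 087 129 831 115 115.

8

8+9+5+9+5+0+8+7+1+2+9+8+3+1+1+1+5+1+1+5 = 89
8+9 = 17
1+7 = 8
(Equivalently, 89 595 087 129 831 115 115 mod 9 = 8.)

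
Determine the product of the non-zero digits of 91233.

9×1×2×3×3 = 162

162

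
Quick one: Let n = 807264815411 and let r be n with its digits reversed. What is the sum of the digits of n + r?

Reversal of 807264815411 is 114518462708; 807264815411 + 114518462708 = 921783278119.
Digit sum of 921783278119: 9+2+1+7+8+3+2+7+8+1+1+9 = 58.

58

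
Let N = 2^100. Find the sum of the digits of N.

2^100 = 1267650600228229401496703205376
Sum of its 31 digits: 115.

115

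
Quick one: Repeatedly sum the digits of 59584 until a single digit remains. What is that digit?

4

5+9+5+8+4 = 31
3+1 = 4
(Equivalently, 59584 mod 9 = 4.)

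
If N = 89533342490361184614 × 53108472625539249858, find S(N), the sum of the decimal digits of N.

189

89533342490361184614 × 53108472625539249858 = 4754979068722377141659382826921811284812
Sum of its 40 digits: 189.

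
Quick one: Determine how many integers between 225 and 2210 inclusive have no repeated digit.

The integers in [225, 2210] that have no repeated digit: 230, 231, 234, 235, 236, 237, …, 2197, 2198.
1176 qualify.

1176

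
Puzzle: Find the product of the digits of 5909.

5×9×0×9 = 0

0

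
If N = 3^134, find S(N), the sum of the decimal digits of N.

3^134 = 8595044557171427132038716315969726107279416250769088168531684569
Sum of its 64 digits: 297.

297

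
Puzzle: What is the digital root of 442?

1

4+4+2 = 10
1+0 = 1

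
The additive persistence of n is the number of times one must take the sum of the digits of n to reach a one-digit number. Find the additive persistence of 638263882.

3

638263882 → 46 → 10 → 1 (3 steps)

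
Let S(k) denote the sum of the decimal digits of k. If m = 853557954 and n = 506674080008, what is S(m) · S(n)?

2244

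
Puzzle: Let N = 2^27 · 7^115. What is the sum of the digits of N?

2^27 · 7^115 = 2061030812585178320318697482234475790051167587647252574670031980199227273176279933617284471898780681109504
Sum of its 106 digits: 470.

470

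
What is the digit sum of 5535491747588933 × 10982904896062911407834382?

165

5535491747588933 × 10982904896062911407834382 = 60795779416710334020012391307995480094406
Sum of its 41 digits: 165.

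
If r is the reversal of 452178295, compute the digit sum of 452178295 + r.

41

Reversal of 452178295 is 592871254; 452178295 + 592871254 = 1045049549.
Digit sum of 1045049549: 1+0+4+5+0+4+9+5+4+9 = 41.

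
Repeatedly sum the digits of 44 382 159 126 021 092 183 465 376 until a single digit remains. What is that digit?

3

4+4+3+8+2+1+5+9+1+2+6+0+2+1+0+9+2+1+8+3+4+6+5+3+7+6 = 102
1+0+2 = 3
(Equivalently, 44 382 159 126 021 092 183 465 376 mod 9 = 3.)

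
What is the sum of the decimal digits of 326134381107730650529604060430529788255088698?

189

3+2+6+1+3+4+3+8+1+1+0+7+7+3+0+6+5+0+5+2+9+6+0+4+0+6+0+4+3+0+5+2+9+7+8+8+2+5+5+0+8+8+6+9+8 = 189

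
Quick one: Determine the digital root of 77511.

7+7+5+1+1 = 21
2+1 = 3

3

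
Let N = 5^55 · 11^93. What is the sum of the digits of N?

5^55 · 11^93 = 1962772471322830333048264869376036960245726812184566750370412951469735519478964278582158364773383174561871555852121673524379730224609375
Sum of its 136 digits: 616.

616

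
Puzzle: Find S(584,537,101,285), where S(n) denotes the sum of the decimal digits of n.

5+8+4+5+3+7+1+0+1+2+8+5 = 49

49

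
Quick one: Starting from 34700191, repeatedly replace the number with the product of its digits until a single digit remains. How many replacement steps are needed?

34700191 → 0 (1 step)

1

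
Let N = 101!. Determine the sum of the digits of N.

639

101! = 9425947759838359420851623124482936749562312794702543768327889353416977599316221476503087861591808346911623490003549599583369706302603264000000000000000000000000
Sum of its 160 digits: 639.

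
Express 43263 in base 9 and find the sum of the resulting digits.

15

43263 in base 9 is 65310.
Digit sum: 6+5+3+1+0 = 15.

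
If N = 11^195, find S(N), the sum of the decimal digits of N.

890

11^195 = 117916235515744592838406496324401359854073072505596230270364757505620123201221298889833783496738825329466329331940820267799863821819832928823825443135032147501272118494542578663539435257317024698240358451
Sum of its 204 digits: 890.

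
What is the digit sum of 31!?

31! = 8222838654177922817725562880000000
Sum of its 34 digits: 135.

135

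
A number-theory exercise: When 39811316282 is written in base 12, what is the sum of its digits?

39811316282 in base 12 is 7870890222.
Digit sum: 7+8+7+0+8+9+0+2+2+2 = 45.

45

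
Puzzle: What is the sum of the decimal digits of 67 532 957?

6+7+5+3+2+9+5+7 = 44

44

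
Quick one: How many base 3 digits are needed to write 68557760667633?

29

68557760667633 in base 3 is 22222202001120012212120022110, which has 29 digits.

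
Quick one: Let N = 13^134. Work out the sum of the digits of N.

664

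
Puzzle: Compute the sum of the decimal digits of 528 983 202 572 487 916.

88

5+2+8+9+8+3+2+0+2+5+7+2+4+8+7+9+1+6 = 88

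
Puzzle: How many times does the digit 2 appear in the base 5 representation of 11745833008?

11745833008 in base 5 is 143023413124013.
The digit 2 appears 2 times.

2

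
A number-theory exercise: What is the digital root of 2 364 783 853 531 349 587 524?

6

2+3+6+4+7+8+3+8+5+3+5+3+1+3+4+9+5+8+7+5+2+4 = 105
1+0+5 = 6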